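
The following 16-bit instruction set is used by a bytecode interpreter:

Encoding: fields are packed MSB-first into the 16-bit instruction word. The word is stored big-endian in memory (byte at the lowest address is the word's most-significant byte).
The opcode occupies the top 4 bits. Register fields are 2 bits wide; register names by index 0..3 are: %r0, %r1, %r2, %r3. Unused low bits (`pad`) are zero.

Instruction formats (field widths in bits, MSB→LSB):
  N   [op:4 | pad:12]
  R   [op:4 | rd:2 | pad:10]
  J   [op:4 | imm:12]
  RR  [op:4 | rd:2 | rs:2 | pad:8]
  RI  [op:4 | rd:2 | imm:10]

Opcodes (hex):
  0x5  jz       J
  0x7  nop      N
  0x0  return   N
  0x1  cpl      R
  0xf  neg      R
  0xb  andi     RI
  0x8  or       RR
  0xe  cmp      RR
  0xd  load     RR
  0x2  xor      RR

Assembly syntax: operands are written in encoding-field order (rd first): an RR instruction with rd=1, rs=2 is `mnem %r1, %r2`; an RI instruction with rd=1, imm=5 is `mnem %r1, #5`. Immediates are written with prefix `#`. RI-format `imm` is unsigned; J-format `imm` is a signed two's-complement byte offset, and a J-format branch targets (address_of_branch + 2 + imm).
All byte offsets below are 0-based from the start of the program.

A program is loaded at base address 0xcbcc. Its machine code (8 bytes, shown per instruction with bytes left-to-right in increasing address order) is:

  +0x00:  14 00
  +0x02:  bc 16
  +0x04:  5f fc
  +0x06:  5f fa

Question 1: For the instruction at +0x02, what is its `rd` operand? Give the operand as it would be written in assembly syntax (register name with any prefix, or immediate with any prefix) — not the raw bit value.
%r3

off 0x02: read bc 16 as big → 0xbc16
  top 4b → 0xb → andi [RI]
  rd@[11:10]=0x3 ⇒ %r3
  imm@[9:0]=0x16 ⇒ #22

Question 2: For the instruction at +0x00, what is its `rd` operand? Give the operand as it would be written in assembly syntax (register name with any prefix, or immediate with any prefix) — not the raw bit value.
%r1

off 0x00: read 14 00 as big → 0x1400
  op=0x1400>>12=0x1 ⇒ cpl (R)
  rd@[11:10]=0x1 ⇒ %r1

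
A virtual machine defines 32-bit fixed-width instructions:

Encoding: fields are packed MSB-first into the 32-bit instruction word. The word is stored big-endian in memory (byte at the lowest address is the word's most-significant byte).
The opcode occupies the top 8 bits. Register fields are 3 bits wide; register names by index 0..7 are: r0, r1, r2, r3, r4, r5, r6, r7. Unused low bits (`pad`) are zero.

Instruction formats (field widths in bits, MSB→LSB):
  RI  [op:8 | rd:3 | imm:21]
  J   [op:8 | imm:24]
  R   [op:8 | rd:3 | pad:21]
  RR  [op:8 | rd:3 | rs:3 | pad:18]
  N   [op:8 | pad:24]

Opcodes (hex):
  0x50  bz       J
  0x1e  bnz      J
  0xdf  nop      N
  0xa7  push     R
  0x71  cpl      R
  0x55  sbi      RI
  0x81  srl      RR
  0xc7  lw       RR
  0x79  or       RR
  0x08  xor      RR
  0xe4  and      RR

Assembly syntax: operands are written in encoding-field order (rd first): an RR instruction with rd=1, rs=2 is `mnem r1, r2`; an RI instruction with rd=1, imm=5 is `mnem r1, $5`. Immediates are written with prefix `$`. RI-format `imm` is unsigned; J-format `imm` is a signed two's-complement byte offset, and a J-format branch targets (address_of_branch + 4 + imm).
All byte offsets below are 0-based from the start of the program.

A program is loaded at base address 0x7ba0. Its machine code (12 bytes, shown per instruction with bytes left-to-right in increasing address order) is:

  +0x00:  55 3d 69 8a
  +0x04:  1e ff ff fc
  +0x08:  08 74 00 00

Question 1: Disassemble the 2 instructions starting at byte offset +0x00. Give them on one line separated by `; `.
[00] 55 3d 69 8a → 0x553d698a
  opcode bits[31:24]=0x55: sbi/RI
  rd@[23:21]=0x1 ⇒ r1
  imm@[20:0]=0x1d698a ⇒ $1927562
[04] 1e ff ff fc → 0x1efffffc
  opcode bits[31:24]=0x1e: bnz/J
  imm@[23:0]=0xfffffc (s24→-4) ⇒ $-4

sbi r1, $1927562; bnz $-4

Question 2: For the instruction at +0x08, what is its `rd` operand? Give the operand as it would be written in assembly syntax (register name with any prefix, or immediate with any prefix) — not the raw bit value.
r3

+0x08: 08 74 00 00 ⇒ word 0x08740000 (big)
  op=0x08740000>>24=0x8 ⇒ xor (RR)
  rd: (w>>21)&0x7=0x3 → r3
  rs: (w>>18)&0x7=0x5 → r5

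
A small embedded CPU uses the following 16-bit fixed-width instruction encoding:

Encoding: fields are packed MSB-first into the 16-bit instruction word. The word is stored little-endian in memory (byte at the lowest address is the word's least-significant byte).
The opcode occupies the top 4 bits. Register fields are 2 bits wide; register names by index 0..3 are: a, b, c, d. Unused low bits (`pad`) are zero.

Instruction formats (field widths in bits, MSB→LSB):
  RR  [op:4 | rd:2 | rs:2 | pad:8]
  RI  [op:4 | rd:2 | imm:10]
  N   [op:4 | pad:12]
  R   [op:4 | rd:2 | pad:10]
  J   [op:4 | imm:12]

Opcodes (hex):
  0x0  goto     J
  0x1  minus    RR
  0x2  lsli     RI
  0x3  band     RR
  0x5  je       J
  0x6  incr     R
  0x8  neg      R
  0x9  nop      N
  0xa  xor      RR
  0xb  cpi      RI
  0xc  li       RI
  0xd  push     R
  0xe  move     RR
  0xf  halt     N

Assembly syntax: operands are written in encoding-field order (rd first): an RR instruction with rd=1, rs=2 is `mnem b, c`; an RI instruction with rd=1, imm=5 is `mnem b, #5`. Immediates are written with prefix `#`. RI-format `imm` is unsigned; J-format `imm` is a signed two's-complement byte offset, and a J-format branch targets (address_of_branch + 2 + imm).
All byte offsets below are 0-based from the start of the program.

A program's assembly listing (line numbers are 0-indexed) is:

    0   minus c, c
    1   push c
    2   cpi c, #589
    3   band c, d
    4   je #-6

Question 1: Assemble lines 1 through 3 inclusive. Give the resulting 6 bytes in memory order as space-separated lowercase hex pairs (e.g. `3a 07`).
00 d8 4d ba 00 3b

1. push fields op=0xd:4|rd=2:2|pad=0:10 → word d800h → 00 d8
2. cpi fields op=0xb:4|rd=2:2|imm=589:10 → word ba4dh → 4d ba
3. band fields op=0x3:4|rd=2:2|rs=3:2|pad=0:8 → word 3b00h → 00 3b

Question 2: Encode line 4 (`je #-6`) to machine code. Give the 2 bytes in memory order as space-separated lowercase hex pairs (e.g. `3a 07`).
line 4 (je): pack op=0x5:4|imm=-6:12 = 0x5ffa; little→ fa 5f

fa 5f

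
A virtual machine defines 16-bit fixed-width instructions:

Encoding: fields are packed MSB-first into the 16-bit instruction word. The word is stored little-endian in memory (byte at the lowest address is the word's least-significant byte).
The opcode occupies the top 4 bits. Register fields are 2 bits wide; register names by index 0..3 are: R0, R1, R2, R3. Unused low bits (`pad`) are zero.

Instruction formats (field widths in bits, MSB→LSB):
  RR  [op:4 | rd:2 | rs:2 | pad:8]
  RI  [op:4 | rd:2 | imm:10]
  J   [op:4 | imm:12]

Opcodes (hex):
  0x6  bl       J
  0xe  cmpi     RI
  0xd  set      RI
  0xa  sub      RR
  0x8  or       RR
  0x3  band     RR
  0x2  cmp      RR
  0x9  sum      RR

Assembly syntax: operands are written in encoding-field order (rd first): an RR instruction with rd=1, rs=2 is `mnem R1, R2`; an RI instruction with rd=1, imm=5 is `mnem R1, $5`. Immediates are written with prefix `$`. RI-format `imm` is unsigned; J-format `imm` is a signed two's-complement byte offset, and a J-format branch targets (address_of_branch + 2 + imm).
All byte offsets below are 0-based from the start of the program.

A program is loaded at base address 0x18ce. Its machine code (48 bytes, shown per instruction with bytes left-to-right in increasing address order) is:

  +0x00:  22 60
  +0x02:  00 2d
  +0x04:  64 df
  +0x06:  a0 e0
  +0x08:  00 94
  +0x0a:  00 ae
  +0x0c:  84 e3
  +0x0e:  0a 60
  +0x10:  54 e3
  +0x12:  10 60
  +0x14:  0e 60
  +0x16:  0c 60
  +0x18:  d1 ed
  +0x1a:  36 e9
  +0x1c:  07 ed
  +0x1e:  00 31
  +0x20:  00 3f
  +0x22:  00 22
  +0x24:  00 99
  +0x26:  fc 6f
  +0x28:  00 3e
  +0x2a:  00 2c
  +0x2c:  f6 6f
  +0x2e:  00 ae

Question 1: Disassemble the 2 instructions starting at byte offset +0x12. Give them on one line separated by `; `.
bl $16; bl $14

off 0x12: read 10 60 as little → 0x6010
  top 4b → 0x6 → bl [J]
  imm@[11:0]=0x10 ⇒ $16
off 0x14: read 0e 60 as little → 0x600e
  top 4b → 0x6 → bl [J]
  imm@[11:0]=0xe ⇒ $14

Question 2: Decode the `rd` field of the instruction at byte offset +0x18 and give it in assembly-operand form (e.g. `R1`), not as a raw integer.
@+18  little-endian(d1 ed) = 0xedd1
  top 4b → 0xe → cmpi [RI]
  [11:10] rd=3 = R3
  [9:0] imm=465 = $465

R3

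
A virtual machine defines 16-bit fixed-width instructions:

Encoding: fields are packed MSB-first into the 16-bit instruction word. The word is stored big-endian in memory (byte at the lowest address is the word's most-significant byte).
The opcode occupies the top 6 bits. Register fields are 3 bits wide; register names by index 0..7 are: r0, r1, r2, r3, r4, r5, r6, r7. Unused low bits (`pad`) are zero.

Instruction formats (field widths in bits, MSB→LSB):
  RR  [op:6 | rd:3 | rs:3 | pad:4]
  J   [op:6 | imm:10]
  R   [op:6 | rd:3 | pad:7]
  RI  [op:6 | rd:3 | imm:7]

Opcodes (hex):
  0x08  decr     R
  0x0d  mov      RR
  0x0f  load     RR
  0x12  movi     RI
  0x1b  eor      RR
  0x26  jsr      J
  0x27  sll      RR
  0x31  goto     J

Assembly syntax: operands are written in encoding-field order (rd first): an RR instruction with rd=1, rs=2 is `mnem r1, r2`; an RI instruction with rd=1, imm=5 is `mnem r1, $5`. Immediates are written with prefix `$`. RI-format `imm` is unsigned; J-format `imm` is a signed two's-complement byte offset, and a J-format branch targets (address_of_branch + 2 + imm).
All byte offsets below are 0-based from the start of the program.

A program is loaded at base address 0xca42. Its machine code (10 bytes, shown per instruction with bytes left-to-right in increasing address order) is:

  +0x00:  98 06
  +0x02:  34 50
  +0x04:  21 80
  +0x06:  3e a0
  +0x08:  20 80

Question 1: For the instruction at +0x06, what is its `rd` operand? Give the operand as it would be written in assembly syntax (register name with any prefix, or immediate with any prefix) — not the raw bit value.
[06] 3e a0 → 0x3ea0
  opcode bits[15:10]=0xf: load/RR
  rd@[9:7]=0x5 ⇒ r5
  rs@[6:4]=0x2 ⇒ r2

r5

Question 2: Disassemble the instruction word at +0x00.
+0x00: 98 06 ⇒ word 0x9806 (big)
  top 6b → 0x26 → jsr [J]
  imm@[9:0]=0x6 ⇒ $6

jsr $6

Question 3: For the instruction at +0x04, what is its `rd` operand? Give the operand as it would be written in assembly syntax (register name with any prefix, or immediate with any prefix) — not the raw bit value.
r3

@+04  big-endian(21 80) = 0x2180
  op=0x2180>>10=0x8 ⇒ decr (R)
  [9:7] rd=3 = r3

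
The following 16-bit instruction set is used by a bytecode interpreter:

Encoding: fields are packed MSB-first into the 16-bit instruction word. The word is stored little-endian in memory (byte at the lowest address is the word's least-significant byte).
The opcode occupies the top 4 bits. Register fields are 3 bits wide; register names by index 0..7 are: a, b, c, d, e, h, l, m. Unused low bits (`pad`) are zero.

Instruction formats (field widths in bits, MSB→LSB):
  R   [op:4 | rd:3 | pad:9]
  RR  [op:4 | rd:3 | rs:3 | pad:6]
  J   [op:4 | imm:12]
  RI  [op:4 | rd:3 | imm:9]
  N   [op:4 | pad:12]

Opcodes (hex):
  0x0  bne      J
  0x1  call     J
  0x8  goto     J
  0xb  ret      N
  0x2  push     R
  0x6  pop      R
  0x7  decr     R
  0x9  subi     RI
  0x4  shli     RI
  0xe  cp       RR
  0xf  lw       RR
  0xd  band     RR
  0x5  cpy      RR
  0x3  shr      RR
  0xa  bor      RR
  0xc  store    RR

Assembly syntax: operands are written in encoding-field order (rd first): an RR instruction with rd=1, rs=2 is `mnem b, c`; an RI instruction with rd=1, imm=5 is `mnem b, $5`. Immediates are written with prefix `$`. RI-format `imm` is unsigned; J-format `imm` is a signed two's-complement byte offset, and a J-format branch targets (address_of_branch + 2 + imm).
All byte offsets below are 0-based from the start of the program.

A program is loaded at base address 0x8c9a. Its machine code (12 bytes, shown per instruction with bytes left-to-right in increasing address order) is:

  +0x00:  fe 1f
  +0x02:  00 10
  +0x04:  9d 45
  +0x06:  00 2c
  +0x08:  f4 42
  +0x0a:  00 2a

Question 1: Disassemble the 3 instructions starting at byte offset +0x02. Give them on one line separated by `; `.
+0x02: 00 10 ⇒ word 0x1000 (little)
  top 4b → 0x1 → call [J]
  imm: (w>>0)&0xfff=0x0 → $0
+0x04: 9d 45 ⇒ word 0x459d (little)
  top 4b → 0x4 → shli [RI]
  rd: (w>>9)&0x7=0x2 → c
  imm: (w>>0)&0x1ff=0x19d → $413
+0x06: 00 2c ⇒ word 0x2c00 (little)
  top 4b → 0x2 → push [R]
  rd: (w>>9)&0x7=0x6 → l

call $0; shli c, $413; push l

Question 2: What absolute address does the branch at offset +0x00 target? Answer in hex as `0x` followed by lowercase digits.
off 0x00: read fe 1f as little → 0x1ffe
  opcode bits[15:12]=0x1: call/J
  imm@[11:0]=0xffe (s12→-2) ⇒ $-2
  target = base 0x8c9a + off 0x00 + 2 + imm -2 = 0x8c9a

0x8c9a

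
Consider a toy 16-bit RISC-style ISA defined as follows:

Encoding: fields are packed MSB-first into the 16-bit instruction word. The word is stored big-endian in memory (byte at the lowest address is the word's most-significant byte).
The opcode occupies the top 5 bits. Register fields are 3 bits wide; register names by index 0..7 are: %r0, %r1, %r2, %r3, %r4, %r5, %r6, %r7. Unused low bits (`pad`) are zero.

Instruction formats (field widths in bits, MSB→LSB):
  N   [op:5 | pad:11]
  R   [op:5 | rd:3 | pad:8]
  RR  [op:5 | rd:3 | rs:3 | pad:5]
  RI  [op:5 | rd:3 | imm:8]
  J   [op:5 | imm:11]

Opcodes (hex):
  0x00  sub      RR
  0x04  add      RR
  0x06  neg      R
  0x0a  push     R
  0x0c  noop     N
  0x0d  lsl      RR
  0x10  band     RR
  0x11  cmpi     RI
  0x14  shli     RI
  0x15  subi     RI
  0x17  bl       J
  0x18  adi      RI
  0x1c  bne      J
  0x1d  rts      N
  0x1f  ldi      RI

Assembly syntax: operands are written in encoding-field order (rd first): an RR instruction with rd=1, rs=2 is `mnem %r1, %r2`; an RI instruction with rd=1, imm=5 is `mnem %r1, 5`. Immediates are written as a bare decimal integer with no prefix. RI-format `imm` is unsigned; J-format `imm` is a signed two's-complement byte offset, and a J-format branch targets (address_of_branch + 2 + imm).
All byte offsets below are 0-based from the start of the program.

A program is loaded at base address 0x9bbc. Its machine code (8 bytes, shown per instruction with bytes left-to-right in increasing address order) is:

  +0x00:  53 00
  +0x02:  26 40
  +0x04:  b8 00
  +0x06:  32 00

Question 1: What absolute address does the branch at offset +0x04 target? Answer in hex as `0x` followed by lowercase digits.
@+04  big-endian(b8 00) = 0xb800
  opcode bits[15:11]=0x17: bl/J
  imm: (w>>0)&0x7ff=0x0 → 0
  target = base 0x9bbc + off 0x04 + 2 + imm 0 = 0x9bc2

0x9bc2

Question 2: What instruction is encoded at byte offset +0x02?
add %r6, %r2

+0x02: 26 40 ⇒ word 0x2640 (big)
  op=0x2640>>11=0x4 ⇒ add (RR)
  rd@[10:8]=0x6 ⇒ %r6
  rs@[7:5]=0x2 ⇒ %r2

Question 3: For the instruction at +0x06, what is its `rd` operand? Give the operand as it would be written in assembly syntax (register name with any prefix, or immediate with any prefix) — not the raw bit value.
%r2

off 0x06: read 32 00 as big → 0x3200
  op=0x3200>>11=0x6 ⇒ neg (R)
  rd: (w>>8)&0x7=0x2 → %r2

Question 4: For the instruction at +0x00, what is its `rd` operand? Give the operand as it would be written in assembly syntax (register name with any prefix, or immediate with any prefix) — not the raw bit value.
%r3

[00] 53 00 → 0x5300
  top 5b → 0xa → push [R]
  [10:8] rd=3 = %r3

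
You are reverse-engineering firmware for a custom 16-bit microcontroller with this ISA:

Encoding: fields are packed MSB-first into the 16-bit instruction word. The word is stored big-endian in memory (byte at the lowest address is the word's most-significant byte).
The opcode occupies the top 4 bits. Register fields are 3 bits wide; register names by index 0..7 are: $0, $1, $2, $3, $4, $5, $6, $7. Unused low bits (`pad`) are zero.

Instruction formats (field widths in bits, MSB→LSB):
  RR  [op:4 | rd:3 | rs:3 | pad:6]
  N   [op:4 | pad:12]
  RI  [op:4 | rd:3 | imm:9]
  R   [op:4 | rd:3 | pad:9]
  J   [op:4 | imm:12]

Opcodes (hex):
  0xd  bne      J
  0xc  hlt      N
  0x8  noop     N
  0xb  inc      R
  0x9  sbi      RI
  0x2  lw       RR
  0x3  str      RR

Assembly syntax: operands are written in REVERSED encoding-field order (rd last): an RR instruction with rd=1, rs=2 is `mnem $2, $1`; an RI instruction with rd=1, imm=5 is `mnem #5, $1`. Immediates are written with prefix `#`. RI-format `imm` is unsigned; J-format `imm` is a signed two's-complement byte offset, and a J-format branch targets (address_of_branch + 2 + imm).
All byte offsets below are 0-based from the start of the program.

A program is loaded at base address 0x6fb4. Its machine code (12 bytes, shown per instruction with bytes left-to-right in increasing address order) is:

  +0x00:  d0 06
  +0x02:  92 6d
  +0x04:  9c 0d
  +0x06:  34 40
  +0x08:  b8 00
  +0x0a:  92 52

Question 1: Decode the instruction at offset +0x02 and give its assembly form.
+0x02: 92 6d ⇒ word 0x926d (big)
  opcode bits[15:12]=0x9: sbi/RI
  rd: (w>>9)&0x7=0x1 → $1
  imm: (w>>0)&0x1ff=0x6d → #109

sbi #109, $1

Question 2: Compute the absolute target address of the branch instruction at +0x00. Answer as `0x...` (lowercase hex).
0x6fbc

off 0x00: read d0 06 as big → 0xd006
  opcode bits[15:12]=0xd: bne/J
  imm: (w>>0)&0xfff=0x6 → #6
  target = base 0x6fb4 + off 0x00 + 2 + imm 6 = 0x6fbc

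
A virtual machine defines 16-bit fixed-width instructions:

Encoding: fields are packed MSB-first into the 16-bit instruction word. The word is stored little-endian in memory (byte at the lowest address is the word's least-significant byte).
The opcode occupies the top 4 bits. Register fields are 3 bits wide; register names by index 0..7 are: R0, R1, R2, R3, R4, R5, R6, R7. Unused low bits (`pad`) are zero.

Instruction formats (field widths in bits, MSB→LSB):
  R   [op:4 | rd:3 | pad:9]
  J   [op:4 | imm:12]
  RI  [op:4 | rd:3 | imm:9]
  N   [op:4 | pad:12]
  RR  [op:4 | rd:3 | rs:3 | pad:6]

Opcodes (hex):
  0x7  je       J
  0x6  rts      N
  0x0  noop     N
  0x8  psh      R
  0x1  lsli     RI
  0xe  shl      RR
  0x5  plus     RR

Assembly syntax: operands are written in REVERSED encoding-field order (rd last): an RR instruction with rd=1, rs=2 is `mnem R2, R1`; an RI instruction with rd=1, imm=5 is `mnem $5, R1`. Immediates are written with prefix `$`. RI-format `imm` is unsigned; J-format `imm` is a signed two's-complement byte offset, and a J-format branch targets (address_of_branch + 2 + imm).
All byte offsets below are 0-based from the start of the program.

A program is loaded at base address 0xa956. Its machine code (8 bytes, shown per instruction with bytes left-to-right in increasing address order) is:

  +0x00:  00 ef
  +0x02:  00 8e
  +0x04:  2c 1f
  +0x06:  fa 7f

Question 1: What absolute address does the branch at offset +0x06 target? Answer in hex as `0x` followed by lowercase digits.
0xa958

[06] fa 7f → 0x7ffa
  top 4b → 0x7 → je [J]
  imm: (w>>0)&0xfff=0xffa (s12→-6) → $-6
  target = base 0xa956 + off 0x06 + 2 + imm -6 = 0xa958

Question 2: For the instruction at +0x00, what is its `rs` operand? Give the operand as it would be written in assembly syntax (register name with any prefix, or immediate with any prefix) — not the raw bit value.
R4

[00] 00 ef → 0xef00
  top 4b → 0xe → shl [RR]
  rd@[11:9]=0x7 ⇒ R7
  rs@[8:6]=0x4 ⇒ R4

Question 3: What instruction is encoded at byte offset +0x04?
[04] 2c 1f → 0x1f2c
  op=0x1f2c>>12=0x1 ⇒ lsli (RI)
  [11:9] rd=7 = R7
  [8:0] imm=300 = $300

lsli $300, R7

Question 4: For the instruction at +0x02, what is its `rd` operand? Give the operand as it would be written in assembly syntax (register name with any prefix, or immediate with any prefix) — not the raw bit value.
@+02  little-endian(00 8e) = 0x8e00
  op=0x8e00>>12=0x8 ⇒ psh (R)
  rd: (w>>9)&0x7=0x7 → R7

R7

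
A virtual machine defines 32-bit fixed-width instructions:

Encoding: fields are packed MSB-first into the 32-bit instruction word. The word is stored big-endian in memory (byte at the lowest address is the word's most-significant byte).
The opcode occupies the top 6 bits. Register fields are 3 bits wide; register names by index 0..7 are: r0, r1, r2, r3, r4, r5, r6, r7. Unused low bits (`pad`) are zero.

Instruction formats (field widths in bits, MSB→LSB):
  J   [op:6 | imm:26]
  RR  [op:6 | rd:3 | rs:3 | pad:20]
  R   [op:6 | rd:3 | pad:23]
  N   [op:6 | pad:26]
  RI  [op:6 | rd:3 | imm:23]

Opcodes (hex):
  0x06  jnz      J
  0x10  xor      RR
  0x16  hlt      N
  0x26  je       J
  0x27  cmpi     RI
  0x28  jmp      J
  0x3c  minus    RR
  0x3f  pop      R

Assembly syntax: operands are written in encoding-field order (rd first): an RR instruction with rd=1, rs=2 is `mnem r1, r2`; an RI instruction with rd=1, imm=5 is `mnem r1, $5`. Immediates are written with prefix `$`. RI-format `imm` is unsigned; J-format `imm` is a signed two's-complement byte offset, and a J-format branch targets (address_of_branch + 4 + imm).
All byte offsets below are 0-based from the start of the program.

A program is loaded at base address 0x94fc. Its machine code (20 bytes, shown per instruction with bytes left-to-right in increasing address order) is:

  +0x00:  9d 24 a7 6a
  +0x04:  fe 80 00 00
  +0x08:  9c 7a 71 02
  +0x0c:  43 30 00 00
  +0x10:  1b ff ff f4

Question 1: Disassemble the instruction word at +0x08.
cmpi r0, $8024322

@+08  big-endian(9c 7a 71 02) = 0x9c7a7102
  opcode bits[31:26]=0x27: cmpi/RI
  rd: (w>>23)&0x7=0x0 → r0
  imm: (w>>0)&0x7fffff=0x7a7102 → $8024322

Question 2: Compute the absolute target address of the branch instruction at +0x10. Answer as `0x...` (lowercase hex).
@+10  big-endian(1b ff ff f4) = 0x1bfffff4
  opcode bits[31:26]=0x6: jnz/J
  imm: (w>>0)&0x3ffffff=0x3fffff4 (s26→-12) → $-12
  target = base 0x94fc + off 0x10 + 4 + imm -12 = 0x9504

0x9504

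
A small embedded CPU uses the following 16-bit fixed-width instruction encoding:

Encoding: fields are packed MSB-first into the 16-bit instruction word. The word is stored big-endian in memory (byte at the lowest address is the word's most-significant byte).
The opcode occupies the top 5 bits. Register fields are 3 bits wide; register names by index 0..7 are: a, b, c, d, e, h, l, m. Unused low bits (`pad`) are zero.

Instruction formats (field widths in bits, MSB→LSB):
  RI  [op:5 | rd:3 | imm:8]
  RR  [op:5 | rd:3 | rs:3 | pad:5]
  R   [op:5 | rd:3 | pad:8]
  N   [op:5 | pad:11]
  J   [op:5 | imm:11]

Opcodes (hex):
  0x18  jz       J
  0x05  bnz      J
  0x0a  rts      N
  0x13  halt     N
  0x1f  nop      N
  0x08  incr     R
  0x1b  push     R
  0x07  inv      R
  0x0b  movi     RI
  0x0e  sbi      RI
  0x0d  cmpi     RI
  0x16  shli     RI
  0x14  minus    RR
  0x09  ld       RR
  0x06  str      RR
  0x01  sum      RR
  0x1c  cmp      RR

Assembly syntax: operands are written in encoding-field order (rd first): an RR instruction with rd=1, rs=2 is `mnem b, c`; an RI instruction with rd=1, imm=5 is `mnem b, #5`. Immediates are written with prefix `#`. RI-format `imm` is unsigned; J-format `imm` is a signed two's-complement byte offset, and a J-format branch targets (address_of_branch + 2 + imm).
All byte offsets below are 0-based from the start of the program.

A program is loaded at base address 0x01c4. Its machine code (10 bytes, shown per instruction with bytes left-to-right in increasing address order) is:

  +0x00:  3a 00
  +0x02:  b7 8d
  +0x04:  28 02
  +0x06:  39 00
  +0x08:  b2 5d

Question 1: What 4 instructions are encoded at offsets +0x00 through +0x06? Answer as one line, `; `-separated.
inv c; shli m, #141; bnz #2; inv b

off 0x00: read 3a 00 as big → 0x3a00
  op=0x3a00>>11=0x7 ⇒ inv (R)
  rd@[10:8]=0x2 ⇒ c
off 0x02: read b7 8d as big → 0xb78d
  op=0xb78d>>11=0x16 ⇒ shli (RI)
  rd@[10:8]=0x7 ⇒ m
  imm@[7:0]=0x8d ⇒ #141
off 0x04: read 28 02 as big → 0x2802
  op=0x2802>>11=0x5 ⇒ bnz (J)
  imm@[10:0]=0x2 ⇒ #2
off 0x06: read 39 00 as big → 0x3900
  op=0x3900>>11=0x7 ⇒ inv (R)
  rd@[10:8]=0x1 ⇒ b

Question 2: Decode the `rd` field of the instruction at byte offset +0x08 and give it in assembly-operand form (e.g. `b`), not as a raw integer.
@+08  big-endian(b2 5d) = 0xb25d
  op=0xb25d>>11=0x16 ⇒ shli (RI)
  [10:8] rd=2 = c
  [7:0] imm=93 = #93

c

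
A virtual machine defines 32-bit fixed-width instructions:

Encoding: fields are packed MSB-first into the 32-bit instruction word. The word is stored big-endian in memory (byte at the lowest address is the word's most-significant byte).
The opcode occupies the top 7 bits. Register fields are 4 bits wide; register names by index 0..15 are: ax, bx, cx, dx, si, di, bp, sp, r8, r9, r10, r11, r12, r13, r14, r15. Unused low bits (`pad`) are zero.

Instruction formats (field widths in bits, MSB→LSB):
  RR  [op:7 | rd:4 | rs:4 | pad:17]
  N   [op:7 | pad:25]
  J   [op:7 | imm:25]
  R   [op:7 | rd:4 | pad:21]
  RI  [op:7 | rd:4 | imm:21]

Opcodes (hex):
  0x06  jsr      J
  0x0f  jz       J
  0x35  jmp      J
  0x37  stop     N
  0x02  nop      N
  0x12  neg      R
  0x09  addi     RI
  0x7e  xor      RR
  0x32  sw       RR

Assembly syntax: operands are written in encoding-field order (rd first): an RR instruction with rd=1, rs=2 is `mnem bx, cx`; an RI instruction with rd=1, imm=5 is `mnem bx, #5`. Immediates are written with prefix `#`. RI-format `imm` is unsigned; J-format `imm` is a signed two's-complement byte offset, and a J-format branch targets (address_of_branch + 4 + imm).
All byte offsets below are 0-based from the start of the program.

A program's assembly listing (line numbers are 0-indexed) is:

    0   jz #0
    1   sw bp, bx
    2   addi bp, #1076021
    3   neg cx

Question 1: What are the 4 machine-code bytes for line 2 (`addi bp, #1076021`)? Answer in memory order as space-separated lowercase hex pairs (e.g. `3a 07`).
12 d0 6b 35

2. addi fields op=0x9:7|rd=6:4|imm=1076021:21 → word 12d06b35h → 12 d0 6b 35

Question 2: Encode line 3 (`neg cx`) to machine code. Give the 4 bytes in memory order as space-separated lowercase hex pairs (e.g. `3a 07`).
24 40 00 00

line 3 (neg): pack op=0x12:7|rd=2:4|pad=0:21 = 0x24400000; big→ 24 40 00 00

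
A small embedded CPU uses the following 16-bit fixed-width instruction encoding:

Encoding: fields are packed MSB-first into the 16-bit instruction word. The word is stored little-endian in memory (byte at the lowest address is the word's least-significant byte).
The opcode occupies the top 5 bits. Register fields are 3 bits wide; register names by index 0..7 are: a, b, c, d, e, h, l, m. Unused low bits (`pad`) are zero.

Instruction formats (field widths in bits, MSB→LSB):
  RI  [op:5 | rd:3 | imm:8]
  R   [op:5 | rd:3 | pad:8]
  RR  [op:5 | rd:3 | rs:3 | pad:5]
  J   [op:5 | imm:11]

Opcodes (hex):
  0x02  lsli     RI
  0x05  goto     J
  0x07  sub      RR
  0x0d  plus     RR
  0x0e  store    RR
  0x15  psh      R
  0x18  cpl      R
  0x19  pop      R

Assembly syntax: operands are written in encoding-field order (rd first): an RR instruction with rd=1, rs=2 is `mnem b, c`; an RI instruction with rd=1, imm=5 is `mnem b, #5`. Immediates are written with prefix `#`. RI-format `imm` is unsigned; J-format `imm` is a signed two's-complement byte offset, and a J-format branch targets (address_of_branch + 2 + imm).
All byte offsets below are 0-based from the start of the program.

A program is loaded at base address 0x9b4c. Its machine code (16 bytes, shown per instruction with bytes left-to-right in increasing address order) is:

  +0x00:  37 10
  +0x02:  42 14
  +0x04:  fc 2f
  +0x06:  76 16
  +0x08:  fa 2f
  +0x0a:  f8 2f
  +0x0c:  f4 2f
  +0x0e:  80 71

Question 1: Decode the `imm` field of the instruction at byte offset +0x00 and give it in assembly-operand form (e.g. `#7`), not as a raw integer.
#55

off 0x00: read 37 10 as little → 0x1037
  op=0x1037>>11=0x2 ⇒ lsli (RI)
  rd@[10:8]=0x0 ⇒ a
  imm@[7:0]=0x37 ⇒ #55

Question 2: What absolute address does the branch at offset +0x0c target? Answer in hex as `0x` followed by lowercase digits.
[0c] f4 2f → 0x2ff4
  top 5b → 0x5 → goto [J]
  [10:0] imm=2036 (s11→-12) = #-12
  target = base 0x9b4c + off 0x0c + 2 + imm -12 = 0x9b4e

0x9b4e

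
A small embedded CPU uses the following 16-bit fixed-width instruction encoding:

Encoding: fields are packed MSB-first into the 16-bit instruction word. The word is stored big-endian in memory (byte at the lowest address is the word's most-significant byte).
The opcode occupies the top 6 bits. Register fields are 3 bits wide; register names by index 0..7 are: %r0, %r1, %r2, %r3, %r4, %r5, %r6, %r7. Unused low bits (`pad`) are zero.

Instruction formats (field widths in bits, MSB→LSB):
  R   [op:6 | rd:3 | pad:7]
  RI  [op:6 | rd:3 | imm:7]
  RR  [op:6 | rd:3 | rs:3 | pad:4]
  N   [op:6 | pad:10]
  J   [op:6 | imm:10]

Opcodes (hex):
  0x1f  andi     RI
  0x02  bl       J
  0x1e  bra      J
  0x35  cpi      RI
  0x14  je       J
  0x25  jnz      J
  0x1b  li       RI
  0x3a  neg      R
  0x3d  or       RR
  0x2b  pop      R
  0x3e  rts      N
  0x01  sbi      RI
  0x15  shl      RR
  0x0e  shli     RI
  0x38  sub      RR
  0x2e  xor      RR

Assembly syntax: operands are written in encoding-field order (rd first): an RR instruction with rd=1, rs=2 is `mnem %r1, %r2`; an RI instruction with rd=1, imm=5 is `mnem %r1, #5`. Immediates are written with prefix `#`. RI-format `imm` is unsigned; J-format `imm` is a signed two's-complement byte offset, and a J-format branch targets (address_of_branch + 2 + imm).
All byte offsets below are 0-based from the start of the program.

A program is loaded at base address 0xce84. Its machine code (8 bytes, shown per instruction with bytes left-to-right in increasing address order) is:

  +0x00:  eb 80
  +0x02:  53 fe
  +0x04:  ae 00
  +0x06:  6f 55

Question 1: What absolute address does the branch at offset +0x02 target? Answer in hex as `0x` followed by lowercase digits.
+0x02: 53 fe ⇒ word 0x53fe (big)
  opcode bits[15:10]=0x14: je/J
  [9:0] imm=1022 (s10→-2) = #-2
  target = base 0xce84 + off 0x02 + 2 + imm -2 = 0xce86

0xce86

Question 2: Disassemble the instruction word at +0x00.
+0x00: eb 80 ⇒ word 0xeb80 (big)
  top 6b → 0x3a → neg [R]
  rd@[9:7]=0x7 ⇒ %r7

neg %r7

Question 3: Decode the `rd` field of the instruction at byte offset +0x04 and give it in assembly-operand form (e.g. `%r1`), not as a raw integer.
@+04  big-endian(ae 00) = 0xae00
  opcode bits[15:10]=0x2b: pop/R
  rd@[9:7]=0x4 ⇒ %r4

%r4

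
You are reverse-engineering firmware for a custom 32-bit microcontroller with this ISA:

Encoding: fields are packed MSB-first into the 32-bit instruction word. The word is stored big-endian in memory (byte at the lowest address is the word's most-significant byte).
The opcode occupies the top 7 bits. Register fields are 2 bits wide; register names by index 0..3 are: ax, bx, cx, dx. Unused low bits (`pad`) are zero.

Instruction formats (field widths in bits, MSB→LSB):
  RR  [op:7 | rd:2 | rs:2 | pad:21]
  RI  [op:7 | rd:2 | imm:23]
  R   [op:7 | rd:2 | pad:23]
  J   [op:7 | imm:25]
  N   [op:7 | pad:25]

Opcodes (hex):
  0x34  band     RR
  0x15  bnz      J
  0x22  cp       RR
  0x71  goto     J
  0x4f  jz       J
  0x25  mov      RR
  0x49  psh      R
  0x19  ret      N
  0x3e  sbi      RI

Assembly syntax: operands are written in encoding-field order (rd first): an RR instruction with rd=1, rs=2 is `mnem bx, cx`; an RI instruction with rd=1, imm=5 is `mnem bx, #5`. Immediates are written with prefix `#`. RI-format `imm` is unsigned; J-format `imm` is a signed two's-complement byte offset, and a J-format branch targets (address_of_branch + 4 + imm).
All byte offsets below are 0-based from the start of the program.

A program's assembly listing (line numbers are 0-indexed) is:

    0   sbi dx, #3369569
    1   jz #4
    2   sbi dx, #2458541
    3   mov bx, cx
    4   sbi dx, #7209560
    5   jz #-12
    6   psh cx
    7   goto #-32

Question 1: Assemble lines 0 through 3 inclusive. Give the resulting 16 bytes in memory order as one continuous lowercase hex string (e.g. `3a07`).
L0: sbi op=0x3e:7|rd=3:2|imm=3369569:23 ⇒ 0x7db36a61 ⇒ big 7d b3 6a 61
L1: jz op=0x4f:7|imm=4:25 ⇒ 0x9e000004 ⇒ big 9e 00 00 04
L2: sbi op=0x3e:7|rd=3:2|imm=2458541:23 ⇒ 0x7da583ad ⇒ big 7d a5 83 ad
L3: mov op=0x25:7|rd=1:2|rs=2:2|pad=0:21 ⇒ 0x4ac00000 ⇒ big 4a c0 00 00

7db36a619e0000047da583ad4ac00000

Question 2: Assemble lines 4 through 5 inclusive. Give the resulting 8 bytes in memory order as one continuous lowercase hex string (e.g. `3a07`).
7dee02589ffffff4

4. sbi fields op=0x3e:7|rd=3:2|imm=7209560:23 → word 7dee0258h → 7d ee 02 58
5. jz fields op=0x4f:7|imm=-12:25 → word 9ffffff4h → 9f ff ff f4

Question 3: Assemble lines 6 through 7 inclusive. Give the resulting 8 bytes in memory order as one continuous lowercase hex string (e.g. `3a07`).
93000000e3ffffe0

line 6 (psh): pack op=0x49:7|rd=2:2|pad=0:23 = 0x93000000; big→ 93 00 00 00
line 7 (goto): pack op=0x71:7|imm=-32:25 = 0xe3ffffe0; big→ e3 ff ff e0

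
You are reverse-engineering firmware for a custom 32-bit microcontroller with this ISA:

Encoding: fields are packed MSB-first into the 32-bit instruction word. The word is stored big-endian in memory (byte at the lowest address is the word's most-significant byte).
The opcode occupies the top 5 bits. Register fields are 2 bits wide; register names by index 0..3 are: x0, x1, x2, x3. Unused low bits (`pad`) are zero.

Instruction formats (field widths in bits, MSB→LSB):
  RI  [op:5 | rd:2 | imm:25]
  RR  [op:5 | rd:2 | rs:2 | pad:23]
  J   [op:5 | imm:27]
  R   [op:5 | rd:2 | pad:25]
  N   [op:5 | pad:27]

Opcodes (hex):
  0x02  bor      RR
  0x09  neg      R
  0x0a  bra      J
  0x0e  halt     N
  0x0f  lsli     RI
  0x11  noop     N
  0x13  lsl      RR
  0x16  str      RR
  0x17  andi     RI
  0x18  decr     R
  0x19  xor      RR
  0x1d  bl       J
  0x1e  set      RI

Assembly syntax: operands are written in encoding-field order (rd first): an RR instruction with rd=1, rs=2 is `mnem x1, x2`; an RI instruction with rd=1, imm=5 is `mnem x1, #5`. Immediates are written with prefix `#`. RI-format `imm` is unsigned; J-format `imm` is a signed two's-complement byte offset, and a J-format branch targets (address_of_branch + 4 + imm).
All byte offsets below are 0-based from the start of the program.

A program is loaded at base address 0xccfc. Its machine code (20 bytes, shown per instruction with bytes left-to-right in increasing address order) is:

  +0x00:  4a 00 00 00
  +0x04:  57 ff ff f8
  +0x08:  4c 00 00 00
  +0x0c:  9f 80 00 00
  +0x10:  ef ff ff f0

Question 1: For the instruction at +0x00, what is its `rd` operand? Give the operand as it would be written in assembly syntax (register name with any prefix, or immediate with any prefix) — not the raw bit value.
+0x00: 4a 00 00 00 ⇒ word 0x4a000000 (big)
  op=0x4a000000>>27=0x9 ⇒ neg (R)
  rd: (w>>25)&0x3=0x1 → x1

x1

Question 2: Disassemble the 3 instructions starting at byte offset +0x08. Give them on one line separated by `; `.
neg x2; lsl x3, x3; bl #-16

off 0x08: read 4c 00 00 00 as big → 0x4c000000
  op=0x4c000000>>27=0x9 ⇒ neg (R)
  rd@[26:25]=0x2 ⇒ x2
off 0x0c: read 9f 80 00 00 as big → 0x9f800000
  op=0x9f800000>>27=0x13 ⇒ lsl (RR)
  rd@[26:25]=0x3 ⇒ x3
  rs@[24:23]=0x3 ⇒ x3
off 0x10: read ef ff ff f0 as big → 0xeffffff0
  op=0xeffffff0>>27=0x1d ⇒ bl (J)
  imm@[26:0]=0x7fffff0 (s27→-16) ⇒ #-16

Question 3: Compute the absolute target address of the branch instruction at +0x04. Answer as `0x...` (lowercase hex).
[04] 57 ff ff f8 → 0x57fffff8
  top 5b → 0xa → bra [J]
  imm@[26:0]=0x7fffff8 (s27→-8) ⇒ #-8
  target = base 0xccfc + off 0x04 + 4 + imm -8 = 0xccfc

0xccfc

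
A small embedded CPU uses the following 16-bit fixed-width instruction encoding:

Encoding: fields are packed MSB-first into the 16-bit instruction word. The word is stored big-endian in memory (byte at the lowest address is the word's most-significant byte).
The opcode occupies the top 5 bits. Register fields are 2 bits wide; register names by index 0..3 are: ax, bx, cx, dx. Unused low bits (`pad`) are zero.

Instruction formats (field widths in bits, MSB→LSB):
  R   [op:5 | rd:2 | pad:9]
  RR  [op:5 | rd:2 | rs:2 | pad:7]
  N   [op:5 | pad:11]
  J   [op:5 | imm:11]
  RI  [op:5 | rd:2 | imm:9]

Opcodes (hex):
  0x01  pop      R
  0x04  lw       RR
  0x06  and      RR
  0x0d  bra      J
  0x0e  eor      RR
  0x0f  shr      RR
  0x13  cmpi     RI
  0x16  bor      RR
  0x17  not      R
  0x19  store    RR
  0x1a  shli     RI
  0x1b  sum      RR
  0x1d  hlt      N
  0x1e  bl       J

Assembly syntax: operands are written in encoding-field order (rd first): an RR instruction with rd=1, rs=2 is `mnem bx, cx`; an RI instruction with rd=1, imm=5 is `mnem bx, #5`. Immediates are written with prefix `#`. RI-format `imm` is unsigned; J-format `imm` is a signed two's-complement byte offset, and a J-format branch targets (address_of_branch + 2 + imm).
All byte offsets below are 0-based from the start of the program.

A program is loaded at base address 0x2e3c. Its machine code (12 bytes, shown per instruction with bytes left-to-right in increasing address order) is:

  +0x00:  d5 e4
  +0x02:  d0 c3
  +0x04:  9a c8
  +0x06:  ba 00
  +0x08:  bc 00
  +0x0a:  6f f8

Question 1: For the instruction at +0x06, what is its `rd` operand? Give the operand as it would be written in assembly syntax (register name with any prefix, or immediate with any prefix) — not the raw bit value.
bx

@+06  big-endian(ba 00) = 0xba00
  op=0xba00>>11=0x17 ⇒ not (R)
  [10:9] rd=1 = bx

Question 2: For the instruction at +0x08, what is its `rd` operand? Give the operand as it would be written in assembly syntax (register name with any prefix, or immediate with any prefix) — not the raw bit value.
@+08  big-endian(bc 00) = 0xbc00
  op=0xbc00>>11=0x17 ⇒ not (R)
  rd: (w>>9)&0x3=0x2 → cx

cx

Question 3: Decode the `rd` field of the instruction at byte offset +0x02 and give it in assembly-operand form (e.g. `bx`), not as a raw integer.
+0x02: d0 c3 ⇒ word 0xd0c3 (big)
  op=0xd0c3>>11=0x1a ⇒ shli (RI)
  rd@[10:9]=0x0 ⇒ ax
  imm@[8:0]=0xc3 ⇒ #195

ax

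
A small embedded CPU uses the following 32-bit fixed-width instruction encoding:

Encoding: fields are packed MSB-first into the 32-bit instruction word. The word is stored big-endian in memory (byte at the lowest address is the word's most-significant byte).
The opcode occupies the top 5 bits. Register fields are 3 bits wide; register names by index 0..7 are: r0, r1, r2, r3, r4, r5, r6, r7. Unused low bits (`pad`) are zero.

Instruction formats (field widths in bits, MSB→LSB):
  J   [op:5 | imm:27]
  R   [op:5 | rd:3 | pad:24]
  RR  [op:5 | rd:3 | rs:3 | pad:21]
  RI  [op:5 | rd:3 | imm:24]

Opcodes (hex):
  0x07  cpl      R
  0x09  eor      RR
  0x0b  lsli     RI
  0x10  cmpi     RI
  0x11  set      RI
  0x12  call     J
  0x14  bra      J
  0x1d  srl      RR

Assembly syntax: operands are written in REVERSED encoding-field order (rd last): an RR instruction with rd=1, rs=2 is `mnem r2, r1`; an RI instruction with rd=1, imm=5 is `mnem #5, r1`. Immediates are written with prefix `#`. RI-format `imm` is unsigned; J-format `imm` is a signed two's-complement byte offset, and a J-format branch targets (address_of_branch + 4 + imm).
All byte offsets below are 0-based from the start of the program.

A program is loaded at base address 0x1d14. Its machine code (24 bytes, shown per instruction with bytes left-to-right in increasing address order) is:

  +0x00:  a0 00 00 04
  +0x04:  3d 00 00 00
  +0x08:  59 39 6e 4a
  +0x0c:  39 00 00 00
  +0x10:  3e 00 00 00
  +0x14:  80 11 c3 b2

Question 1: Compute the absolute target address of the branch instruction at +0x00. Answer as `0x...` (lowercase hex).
off 0x00: read a0 00 00 04 as big → 0xa0000004
  opcode bits[31:27]=0x14: bra/J
  imm: (w>>0)&0x7ffffff=0x4 → #4
  target = base 0x1d14 + off 0x00 + 4 + imm 4 = 0x1d1c

0x1d1c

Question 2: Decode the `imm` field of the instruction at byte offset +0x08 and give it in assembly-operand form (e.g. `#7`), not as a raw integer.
#3763786

+0x08: 59 39 6e 4a ⇒ word 0x59396e4a (big)
  top 5b → 0xb → lsli [RI]
  rd@[26:24]=0x1 ⇒ r1
  imm@[23:0]=0x396e4a ⇒ #3763786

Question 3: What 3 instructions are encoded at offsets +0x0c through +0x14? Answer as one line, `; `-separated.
@+0c  big-endian(39 00 00 00) = 0x39000000
  op=0x39000000>>27=0x7 ⇒ cpl (R)
  [26:24] rd=1 = r1
@+10  big-endian(3e 00 00 00) = 0x3e000000
  op=0x3e000000>>27=0x7 ⇒ cpl (R)
  [26:24] rd=6 = r6
@+14  big-endian(80 11 c3 b2) = 0x8011c3b2
  op=0x8011c3b2>>27=0x10 ⇒ cmpi (RI)
  [26:24] rd=0 = r0
  [23:0] imm=1164210 = #1164210

cpl r1; cpl r6; cmpi #1164210, r0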